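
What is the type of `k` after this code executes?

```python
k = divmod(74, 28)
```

divmod() returns a tuple (quotient, remainder)

tuple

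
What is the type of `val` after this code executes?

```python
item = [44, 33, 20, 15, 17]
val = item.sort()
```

list.sort() returns None (sorts in place)

NoneType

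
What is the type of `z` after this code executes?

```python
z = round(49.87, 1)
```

round() with ndigits arg returns float

float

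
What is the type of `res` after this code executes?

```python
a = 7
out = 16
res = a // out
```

int // int returns int (7 // 16 = 0)

int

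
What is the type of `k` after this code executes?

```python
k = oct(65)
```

oct() returns str representation

str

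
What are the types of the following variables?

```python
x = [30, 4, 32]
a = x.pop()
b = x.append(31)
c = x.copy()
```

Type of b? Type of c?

list.append() returns None; list.copy() returns list

NoneType, list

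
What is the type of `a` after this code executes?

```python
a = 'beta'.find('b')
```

str.find() returns int (index, or -1)

int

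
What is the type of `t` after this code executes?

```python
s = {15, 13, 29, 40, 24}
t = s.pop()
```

Popping from a set of ints returns int

int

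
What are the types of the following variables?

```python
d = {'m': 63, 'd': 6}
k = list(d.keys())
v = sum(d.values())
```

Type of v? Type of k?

sum of int values returns int; list(...) returns list

int, list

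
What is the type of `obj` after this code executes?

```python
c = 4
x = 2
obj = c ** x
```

int ** positive int returns int (4 ** 2 = 16)

int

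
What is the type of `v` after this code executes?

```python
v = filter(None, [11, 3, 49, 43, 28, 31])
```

filter() returns a filter iterator object

filter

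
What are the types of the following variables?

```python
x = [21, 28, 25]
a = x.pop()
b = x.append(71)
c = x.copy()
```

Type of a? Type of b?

list.pop() returns the element (int); list.append() returns None

int, NoneType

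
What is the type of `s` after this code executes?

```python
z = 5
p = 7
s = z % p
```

int % int returns int (5 % 7 = 5)

int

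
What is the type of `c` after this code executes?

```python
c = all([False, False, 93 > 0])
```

all() returns bool

bool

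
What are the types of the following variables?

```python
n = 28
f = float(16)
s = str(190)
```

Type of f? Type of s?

f is float; s is str

float, str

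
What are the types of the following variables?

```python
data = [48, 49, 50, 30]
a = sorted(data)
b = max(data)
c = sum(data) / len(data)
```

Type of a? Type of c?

sorted() returns list; int / int returns float

list, float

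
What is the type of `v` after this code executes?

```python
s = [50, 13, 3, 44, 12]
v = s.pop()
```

list.pop() returns the popped element (int here)

int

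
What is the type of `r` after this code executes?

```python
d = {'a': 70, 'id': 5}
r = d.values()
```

.values() returns a dict_values view object

dict_values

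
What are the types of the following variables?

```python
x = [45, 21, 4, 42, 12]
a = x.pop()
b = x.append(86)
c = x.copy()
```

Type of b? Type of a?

list.append() returns None; list.pop() returns the element (int)

NoneType, int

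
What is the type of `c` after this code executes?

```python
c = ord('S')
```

ord() returns int (Unicode code point)

int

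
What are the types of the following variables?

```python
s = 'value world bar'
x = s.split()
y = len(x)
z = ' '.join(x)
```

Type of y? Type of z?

len() returns int; str.join() returns str

int, str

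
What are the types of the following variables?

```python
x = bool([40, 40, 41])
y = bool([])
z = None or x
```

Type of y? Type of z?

bool() returns bool; None or <bool> returns the bool

bool, bool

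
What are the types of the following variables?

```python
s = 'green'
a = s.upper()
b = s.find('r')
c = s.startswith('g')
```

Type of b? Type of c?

str.find() returns int; str.startswith() returns bool

int, bool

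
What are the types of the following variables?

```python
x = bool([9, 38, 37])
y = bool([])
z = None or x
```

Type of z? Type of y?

None or <bool> returns the bool; bool() returns bool

bool, bool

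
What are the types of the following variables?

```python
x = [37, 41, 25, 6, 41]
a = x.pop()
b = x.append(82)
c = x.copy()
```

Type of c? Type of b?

list.copy() returns list; list.append() returns None

list, NoneType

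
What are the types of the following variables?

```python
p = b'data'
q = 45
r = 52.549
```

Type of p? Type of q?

p is bytes; q is int

bytes, int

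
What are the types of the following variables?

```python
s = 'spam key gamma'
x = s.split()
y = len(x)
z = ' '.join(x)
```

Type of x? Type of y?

str.split() returns list; len() returns int

list, int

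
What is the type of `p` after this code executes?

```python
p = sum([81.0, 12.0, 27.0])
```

sum() of floats returns float

float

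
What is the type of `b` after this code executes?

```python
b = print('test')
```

print() returns None

NoneType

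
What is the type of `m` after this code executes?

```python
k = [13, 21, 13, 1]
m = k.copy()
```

list.copy() returns list

list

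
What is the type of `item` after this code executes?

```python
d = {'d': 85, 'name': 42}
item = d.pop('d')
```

dict.pop() returns the value (int)

int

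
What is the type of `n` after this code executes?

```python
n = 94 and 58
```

'and' returns the last value when all truthy (58, which is int)

int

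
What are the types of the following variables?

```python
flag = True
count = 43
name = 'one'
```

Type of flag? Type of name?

flag is bool; name is str

bool, str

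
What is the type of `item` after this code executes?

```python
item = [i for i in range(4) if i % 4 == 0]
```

A list comprehension [...] produces a list

list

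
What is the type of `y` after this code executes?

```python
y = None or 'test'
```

'or' with None returns the other value ('test', str)

str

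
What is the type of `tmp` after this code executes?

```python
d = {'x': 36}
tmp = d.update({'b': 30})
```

dict.update() returns None

NoneType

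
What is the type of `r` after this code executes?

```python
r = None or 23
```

'or' with None returns the other value (23, int)

int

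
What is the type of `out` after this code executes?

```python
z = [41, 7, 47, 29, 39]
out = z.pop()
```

list.pop() returns the popped element (int here)

int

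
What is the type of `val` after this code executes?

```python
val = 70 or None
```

'or' returns first truthy value (70, int)

int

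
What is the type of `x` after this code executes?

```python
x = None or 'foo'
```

'or' with None returns the other value ('foo', str)

str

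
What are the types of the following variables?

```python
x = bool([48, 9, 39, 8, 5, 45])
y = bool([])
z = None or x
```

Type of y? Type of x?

bool() returns bool; bool() returns bool

bool, bool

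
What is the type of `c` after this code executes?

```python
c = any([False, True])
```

any() returns bool

bool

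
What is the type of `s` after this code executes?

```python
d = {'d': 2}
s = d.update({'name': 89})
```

dict.update() returns None

NoneType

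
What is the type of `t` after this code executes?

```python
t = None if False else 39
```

Ternary: condition is False, else branch (39) taken → int

int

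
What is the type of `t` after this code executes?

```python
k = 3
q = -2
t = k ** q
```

int ** negative int returns float

float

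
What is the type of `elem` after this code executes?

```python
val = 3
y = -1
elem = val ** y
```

int ** negative int returns float

float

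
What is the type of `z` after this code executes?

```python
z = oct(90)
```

oct() returns str representation

str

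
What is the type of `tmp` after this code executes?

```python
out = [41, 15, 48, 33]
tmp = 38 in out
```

'in' operator returns bool

bool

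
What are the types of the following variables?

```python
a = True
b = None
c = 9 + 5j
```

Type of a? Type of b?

a is bool; b is NoneType

bool, NoneType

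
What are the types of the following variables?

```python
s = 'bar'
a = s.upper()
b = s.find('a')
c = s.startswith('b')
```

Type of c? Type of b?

str.startswith() returns bool; str.find() returns int

bool, int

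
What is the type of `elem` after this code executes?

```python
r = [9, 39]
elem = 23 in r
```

'in' operator returns bool

bool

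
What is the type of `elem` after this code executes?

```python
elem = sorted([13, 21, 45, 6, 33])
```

sorted() always returns list

list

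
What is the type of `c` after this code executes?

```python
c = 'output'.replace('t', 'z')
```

str.replace() returns str

str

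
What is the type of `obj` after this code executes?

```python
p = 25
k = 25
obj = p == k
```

Equality comparison returns bool

bool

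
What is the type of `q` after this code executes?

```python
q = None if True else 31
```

Ternary: condition is True, if branch (None) taken → NoneType

NoneType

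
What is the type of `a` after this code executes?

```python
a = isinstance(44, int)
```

isinstance() returns bool

bool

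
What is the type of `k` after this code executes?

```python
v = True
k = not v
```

'not' always returns bool

bool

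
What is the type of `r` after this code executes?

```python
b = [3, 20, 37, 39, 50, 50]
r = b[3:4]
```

Slicing a list always returns a list

list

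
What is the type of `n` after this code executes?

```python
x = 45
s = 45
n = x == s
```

Equality comparison returns bool

bool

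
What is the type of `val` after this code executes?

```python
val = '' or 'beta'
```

'or' returns first truthy value ('beta', which is str)

str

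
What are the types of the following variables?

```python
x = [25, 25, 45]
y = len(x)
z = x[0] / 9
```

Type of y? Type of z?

len() returns int; int / int returns float

int, float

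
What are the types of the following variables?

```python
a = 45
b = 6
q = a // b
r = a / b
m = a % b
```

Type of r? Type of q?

int / int returns float; int // int returns int

float, int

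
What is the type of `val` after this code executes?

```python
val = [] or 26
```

'or' returns first truthy value (26, which is int)

int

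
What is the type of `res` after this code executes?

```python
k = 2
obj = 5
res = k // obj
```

int // int returns int (2 // 5 = 0)

int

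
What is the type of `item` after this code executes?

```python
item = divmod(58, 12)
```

divmod() returns a tuple (quotient, remainder)

tuple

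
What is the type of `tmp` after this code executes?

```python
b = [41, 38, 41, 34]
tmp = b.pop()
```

list.pop() returns the popped element (int here)

int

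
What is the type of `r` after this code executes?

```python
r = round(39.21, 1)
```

round() with ndigits arg returns float

float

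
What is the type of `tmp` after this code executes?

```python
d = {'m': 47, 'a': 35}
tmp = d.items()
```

dict.items() returns a dict_items view

dict_items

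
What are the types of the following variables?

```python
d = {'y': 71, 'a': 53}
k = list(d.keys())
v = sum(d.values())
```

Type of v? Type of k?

sum of int values returns int; list(...) returns list

int, list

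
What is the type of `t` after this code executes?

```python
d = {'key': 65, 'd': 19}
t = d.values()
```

.values() returns a dict_values view object

dict_values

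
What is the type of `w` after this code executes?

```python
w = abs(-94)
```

abs() of int returns int

int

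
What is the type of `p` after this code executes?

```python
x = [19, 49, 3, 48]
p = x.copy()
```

list.copy() returns list

list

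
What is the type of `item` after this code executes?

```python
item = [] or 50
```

'or' returns first truthy value (50, which is int)

int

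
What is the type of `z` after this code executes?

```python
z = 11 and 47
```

'and' returns the last value when all truthy (47, which is int)

int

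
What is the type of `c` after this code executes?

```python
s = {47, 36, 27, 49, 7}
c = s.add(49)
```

set.add() returns None (mutates in place)

NoneType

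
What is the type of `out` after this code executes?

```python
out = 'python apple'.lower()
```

str.lower() returns str

str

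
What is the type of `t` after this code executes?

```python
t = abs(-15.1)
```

abs() of float returns float

float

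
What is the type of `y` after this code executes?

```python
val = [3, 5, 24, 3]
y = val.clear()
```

list.clear() returns None

NoneType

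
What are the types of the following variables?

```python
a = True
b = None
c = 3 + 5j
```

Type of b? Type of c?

b is NoneType; c is complex

NoneType, complex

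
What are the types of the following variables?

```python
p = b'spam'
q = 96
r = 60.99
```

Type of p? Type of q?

p is bytes; q is int

bytes, int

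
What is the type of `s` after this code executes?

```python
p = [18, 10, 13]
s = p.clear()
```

list.clear() returns None

NoneType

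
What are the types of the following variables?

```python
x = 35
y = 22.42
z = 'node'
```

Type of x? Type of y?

x is int; y is float

int, float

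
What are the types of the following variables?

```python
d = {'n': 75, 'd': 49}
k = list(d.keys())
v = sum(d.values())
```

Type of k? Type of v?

list(...) returns list; sum of int values returns int

list, int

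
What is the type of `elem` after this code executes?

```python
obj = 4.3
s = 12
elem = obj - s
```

float - int returns float (4.3 - 12 = -7.7)

float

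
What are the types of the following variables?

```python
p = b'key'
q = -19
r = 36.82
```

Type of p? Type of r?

p is bytes; r is float

bytes, float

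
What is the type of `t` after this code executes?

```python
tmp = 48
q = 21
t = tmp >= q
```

Comparison operators return bool

bool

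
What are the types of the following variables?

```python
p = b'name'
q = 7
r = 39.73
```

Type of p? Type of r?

p is bytes; r is float

bytes, float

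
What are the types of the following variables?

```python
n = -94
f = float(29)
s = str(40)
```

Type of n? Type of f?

n is int; f is float

int, float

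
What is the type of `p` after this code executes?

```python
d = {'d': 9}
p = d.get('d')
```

dict.get() returns the value (int) when key is found

int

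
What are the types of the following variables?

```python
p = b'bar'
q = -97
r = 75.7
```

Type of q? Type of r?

q is int; r is float

int, float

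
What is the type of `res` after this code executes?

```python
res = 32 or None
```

'or' returns first truthy value (32, int)

int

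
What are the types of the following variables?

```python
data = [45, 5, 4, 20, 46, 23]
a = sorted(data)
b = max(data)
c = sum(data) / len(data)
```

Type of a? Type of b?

sorted() returns list; max of ints returns int

list, int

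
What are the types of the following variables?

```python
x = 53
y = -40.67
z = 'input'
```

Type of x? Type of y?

x is int; y is float

int, float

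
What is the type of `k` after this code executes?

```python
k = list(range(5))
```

list(range(...)) returns list

list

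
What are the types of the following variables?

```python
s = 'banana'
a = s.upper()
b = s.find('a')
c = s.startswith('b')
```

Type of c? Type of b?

str.startswith() returns bool; str.find() returns int

bool, int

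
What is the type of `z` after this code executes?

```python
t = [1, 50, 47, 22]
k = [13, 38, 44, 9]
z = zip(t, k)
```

zip() returns a zip iterator object

zip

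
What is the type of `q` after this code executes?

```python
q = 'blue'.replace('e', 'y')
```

str.replace() returns str

str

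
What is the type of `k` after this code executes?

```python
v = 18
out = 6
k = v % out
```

int % int returns int (18 % 6 = 0)

int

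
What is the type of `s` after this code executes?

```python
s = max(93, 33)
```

max() of ints returns int

int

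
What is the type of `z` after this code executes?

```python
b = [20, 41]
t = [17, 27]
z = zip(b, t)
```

zip() returns a zip iterator object

zip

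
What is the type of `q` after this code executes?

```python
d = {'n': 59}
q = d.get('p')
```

dict.get() returns None when key 'p' is not found and no default given

NoneType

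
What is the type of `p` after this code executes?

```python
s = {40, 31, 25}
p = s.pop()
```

Popping from a set of ints returns int

int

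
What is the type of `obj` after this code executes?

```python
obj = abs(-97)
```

abs() of int returns int

int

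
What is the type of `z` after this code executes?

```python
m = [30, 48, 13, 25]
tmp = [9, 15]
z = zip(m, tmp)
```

zip() returns a zip iterator object

zip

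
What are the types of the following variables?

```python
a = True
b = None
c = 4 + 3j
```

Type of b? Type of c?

b is NoneType; c is complex

NoneType, complex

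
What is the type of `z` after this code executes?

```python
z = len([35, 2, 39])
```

len() always returns int

int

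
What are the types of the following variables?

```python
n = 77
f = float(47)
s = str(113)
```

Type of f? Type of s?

f is float; s is str

float, str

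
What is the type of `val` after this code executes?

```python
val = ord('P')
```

ord() returns int (Unicode code point)

int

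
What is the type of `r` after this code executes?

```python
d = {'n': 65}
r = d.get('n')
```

dict.get() returns the value (int) when key is found

int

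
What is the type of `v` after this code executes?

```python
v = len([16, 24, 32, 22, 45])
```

len() always returns int

int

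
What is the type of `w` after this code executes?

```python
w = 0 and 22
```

'and' returns the first falsy value (0, which is int)

int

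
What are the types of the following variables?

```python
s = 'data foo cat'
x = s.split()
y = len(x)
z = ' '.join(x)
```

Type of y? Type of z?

len() returns int; str.join() returns str

int, str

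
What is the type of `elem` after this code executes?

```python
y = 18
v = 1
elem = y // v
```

int // int returns int (18 // 1 = 18)

int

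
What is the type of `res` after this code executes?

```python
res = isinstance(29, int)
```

isinstance() returns bool

bool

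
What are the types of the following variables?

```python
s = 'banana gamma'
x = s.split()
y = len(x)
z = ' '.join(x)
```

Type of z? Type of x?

str.join() returns str; str.split() returns list

str, list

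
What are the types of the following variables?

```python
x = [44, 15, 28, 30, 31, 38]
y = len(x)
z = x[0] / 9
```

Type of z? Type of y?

int / int returns float; len() returns int

float, int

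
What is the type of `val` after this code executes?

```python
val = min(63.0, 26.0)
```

min() of floats returns float

float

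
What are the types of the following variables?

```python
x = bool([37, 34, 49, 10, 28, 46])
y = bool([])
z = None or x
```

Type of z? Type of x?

None or <bool> returns the bool; bool() returns bool

bool, bool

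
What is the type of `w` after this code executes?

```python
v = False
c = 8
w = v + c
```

bool + int returns int (False is 0, so 0 + 8 = 8)

int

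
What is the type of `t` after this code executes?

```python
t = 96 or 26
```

'or' returns the first truthy value (96, which is int)

int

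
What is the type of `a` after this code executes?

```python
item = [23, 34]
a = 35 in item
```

'in' operator returns bool

bool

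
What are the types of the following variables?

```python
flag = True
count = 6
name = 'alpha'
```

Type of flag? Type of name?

flag is bool; name is str

bool, str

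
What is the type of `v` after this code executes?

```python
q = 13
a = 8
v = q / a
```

int / int always returns float in Python 3 (13 / 8 = 1.625)

float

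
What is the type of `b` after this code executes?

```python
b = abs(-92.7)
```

abs() of float returns float

float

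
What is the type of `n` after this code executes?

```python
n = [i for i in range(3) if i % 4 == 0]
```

A list comprehension [...] produces a list

list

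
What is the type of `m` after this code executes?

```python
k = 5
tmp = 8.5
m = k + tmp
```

int + float returns float (5 + 8.5 = 13.5)

float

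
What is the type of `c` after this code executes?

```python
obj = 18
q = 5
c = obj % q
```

int % int returns int (18 % 5 = 3)

int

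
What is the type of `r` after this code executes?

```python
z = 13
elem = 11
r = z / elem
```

int / int always returns float in Python 3 (13 / 11 = 1.18182)

float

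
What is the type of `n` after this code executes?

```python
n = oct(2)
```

oct() returns str representation

str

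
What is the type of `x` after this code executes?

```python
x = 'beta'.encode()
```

str.encode() returns bytes

bytes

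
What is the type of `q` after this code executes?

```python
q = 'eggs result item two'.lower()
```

str.lower() returns str

str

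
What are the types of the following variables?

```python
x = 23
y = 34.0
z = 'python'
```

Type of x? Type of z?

x is int; z is str

int, str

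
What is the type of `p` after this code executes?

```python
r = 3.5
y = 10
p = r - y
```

float - int returns float (3.5 - 10 = -6.5)

float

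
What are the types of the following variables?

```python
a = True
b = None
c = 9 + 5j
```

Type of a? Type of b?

a is bool; b is NoneType

bool, NoneType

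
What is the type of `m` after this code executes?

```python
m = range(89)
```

range() returns a range object

range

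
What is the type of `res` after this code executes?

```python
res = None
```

None has type NoneType

NoneType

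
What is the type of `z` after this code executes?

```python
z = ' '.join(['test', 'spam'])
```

str.join() returns str

str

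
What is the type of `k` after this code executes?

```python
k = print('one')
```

print() returns None

NoneType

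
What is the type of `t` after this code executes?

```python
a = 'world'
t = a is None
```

'is' comparison returns bool

bool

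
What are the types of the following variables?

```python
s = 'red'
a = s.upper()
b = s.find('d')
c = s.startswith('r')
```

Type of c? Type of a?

str.startswith() returns bool; str.upper() returns str

bool, str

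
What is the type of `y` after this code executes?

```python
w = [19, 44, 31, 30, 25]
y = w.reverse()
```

list.reverse() returns None

NoneType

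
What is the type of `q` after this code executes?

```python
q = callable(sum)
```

callable() returns bool

bool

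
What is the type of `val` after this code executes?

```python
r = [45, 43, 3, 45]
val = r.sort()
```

list.sort() returns None (sorts in place)

NoneType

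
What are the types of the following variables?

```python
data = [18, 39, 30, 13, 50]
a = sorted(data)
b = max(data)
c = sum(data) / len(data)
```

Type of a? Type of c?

sorted() returns list; int / int returns float

list, float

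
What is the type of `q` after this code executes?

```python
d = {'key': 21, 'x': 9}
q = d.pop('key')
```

dict.pop() returns the value (int)

int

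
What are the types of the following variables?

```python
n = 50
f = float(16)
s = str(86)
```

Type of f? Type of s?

f is float; s is str

float, str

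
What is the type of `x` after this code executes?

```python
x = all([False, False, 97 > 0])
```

all() returns bool

bool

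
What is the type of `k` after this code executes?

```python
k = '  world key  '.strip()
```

str.strip() returns str

str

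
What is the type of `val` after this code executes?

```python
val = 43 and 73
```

'and' returns the last value when all truthy (73, which is int)

int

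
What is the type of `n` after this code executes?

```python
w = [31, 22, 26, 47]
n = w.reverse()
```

list.reverse() returns None

NoneType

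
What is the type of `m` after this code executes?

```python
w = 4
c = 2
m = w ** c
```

int ** positive int returns int (4 ** 2 = 16)

int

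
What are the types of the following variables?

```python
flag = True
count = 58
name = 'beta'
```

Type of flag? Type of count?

flag is bool; count is int

bool, int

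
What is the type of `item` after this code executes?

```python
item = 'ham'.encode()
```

str.encode() returns bytes

bytes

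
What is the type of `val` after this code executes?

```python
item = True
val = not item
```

'not' always returns bool

bool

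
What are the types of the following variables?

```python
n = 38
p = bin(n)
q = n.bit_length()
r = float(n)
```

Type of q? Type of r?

int.bit_length() returns int; float() returns float

int, float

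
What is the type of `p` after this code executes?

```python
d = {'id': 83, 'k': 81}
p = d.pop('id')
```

dict.pop() returns the value (int)

int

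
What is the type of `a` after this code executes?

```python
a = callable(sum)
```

callable() returns bool

bool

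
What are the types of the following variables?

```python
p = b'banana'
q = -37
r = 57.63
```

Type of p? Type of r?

p is bytes; r is float

bytes, float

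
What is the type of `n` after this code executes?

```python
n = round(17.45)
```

round() with no ndigits arg returns int

int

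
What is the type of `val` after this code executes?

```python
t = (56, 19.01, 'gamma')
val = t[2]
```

Index 2 of tuple is 'gamma' which is str

str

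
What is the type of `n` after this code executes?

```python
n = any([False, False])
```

any() returns bool

bool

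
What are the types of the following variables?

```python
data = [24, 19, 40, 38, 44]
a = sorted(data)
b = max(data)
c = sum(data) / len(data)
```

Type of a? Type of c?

sorted() returns list; int / int returns float

list, float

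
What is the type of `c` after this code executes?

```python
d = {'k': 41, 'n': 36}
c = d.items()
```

dict.items() returns a dict_items view

dict_items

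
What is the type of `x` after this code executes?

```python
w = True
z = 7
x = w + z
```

bool + int returns int (True is 1, so 1 + 7 = 8)

int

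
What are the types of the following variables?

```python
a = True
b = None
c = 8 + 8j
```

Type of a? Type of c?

a is bool; c is complex

bool, complex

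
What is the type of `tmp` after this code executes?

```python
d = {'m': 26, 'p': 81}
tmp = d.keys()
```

.keys() returns a dict_keys view object

dict_keys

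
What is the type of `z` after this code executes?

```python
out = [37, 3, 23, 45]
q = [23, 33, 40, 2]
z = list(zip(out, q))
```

list(zip(...)) returns a list of tuples

list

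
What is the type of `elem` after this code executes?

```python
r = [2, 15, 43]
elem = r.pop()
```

list.pop() returns the popped element (int here)

int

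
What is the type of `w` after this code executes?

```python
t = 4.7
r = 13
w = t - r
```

float - int returns float (4.7 - 13 = -8.3)

float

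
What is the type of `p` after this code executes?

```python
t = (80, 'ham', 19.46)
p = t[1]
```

Index 1 of tuple is 'ham' which is str

str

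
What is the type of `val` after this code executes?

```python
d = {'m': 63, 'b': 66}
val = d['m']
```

Accessing dict[str, int] with key 'm' returns int value 63

int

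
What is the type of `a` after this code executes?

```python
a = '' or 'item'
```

'or' returns first truthy value ('item', which is str)

str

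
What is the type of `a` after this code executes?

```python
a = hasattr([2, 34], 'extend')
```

hasattr() returns bool

bool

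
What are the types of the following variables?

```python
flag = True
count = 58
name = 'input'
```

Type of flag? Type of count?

flag is bool; count is int

bool, int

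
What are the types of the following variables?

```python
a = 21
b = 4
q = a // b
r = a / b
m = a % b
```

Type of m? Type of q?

int % int returns int; int // int returns int

int, int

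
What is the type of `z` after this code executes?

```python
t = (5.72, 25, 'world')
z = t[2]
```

Index 2 of tuple is 'world' which is str

str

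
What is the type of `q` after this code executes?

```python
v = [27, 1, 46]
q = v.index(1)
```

list.index() returns int

int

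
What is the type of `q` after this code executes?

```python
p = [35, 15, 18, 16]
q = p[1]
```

Indexing a list of ints returns int (p[1] = 15)

int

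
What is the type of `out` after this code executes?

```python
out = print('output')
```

print() returns None

NoneType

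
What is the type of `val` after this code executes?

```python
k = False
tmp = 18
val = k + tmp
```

bool + int returns int (False is 0, so 0 + 18 = 18)

int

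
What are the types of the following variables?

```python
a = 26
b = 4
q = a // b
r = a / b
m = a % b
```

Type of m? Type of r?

int % int returns int; int / int returns float

int, float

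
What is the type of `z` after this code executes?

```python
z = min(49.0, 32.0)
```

min() of floats returns float

float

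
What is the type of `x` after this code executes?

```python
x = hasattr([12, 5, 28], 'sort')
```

hasattr() returns bool

bool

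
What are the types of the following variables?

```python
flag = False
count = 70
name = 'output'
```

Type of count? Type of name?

count is int; name is str

int, str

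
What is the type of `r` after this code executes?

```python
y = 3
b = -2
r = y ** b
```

int ** negative int returns float

float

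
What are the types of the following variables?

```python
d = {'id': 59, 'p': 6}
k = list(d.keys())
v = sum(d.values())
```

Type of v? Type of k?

sum of int values returns int; list(...) returns list

int, list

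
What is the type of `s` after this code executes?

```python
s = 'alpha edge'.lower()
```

str.lower() returns str

str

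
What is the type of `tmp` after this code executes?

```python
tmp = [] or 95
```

'or' returns first truthy value (95, which is int)

int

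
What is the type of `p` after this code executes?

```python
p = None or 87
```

'or' with None returns the other value (87, int)

int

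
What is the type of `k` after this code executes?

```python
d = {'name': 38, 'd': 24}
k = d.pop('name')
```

dict.pop() returns the value (int)

int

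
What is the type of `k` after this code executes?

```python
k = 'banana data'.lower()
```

str.lower() returns str

str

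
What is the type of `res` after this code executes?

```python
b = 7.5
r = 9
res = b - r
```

float - int returns float (7.5 - 9 = -1.5)

float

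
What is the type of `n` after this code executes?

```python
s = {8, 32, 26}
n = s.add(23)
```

set.add() returns None (mutates in place)

NoneType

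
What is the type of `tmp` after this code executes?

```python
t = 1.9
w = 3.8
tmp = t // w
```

float // float returns float (floor division preserves float type)

float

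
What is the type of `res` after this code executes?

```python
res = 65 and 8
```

'and' returns the last value when all truthy (8, which is int)

int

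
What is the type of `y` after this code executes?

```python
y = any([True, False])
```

any() returns bool

bool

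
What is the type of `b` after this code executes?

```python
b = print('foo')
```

print() returns None

NoneType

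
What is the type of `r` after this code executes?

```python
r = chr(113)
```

chr() returns str (single character)

str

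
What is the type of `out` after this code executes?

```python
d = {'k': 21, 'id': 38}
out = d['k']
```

Accessing dict[str, int] with key 'k' returns int value 21

int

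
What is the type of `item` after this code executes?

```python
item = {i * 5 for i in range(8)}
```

A set comprehension {expr for x in iterable} produces a set

set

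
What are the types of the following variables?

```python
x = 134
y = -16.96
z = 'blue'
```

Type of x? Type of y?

x is int; y is float

int, float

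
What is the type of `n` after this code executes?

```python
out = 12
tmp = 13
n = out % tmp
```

int % int returns int (12 % 13 = 12)

int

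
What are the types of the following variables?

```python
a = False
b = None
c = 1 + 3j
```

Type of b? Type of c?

b is NoneType; c is complex

NoneType, complex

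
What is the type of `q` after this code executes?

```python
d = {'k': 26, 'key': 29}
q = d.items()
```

dict.items() returns a dict_items view

dict_items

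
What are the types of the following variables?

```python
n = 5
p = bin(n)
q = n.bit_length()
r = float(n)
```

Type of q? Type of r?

int.bit_length() returns int; float() returns float

int, float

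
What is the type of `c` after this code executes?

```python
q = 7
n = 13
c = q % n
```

int % int returns int (7 % 13 = 7)

int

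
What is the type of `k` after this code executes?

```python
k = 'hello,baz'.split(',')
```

str.split() returns list

list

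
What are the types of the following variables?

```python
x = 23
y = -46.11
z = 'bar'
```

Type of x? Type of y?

x is int; y is float

int, float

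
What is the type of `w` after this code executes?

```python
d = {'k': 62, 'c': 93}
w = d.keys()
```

.keys() returns a dict_keys view object

dict_keys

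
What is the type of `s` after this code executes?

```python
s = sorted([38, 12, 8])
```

sorted() always returns list

list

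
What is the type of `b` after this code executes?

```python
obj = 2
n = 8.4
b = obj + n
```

int + float returns float (2 + 8.4 = 10.4)

float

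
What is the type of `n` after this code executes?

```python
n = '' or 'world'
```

'or' returns first truthy value ('world', which is str)

str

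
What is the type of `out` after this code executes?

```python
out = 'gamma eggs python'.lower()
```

str.lower() returns str

str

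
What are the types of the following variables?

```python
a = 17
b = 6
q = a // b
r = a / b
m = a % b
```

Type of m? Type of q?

int % int returns int; int // int returns int

int, int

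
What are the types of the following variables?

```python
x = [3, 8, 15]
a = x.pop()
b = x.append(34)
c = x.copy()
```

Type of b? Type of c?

list.append() returns None; list.copy() returns list

NoneType, list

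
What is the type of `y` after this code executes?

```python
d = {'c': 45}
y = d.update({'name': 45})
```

dict.update() returns None

NoneType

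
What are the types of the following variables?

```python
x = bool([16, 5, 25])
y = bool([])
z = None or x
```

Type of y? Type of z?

bool() returns bool; None or <bool> returns the bool

bool, bool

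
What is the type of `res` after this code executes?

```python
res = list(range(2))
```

list(range(...)) returns list

list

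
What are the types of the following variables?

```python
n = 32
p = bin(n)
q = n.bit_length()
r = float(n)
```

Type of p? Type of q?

bin() returns str; int.bit_length() returns int

str, int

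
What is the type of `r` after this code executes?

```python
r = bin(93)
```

bin() returns str representation

str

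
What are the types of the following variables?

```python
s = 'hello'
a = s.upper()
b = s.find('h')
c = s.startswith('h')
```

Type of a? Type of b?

str.upper() returns str; str.find() returns int

str, int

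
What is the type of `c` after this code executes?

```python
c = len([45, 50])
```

len() always returns int

int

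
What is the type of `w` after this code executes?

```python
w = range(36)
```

range() returns a range object

range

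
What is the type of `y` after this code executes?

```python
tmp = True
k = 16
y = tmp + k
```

bool + int returns int (True is 1, so 1 + 16 = 17)

int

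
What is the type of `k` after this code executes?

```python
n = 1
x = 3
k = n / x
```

int / int always returns float in Python 3 (1 / 3 = 0.333333)

float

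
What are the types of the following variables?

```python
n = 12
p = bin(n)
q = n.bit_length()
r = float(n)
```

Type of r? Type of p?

float() returns float; bin() returns str

float, str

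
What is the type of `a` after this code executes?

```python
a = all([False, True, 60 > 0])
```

all() returns bool

bool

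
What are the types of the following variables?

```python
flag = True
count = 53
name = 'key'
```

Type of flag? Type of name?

flag is bool; name is str

bool, str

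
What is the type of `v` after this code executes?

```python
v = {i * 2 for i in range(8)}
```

A set comprehension {expr for x in iterable} produces a set

set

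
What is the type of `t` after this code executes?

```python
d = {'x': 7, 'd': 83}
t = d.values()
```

.values() returns a dict_values view object

dict_values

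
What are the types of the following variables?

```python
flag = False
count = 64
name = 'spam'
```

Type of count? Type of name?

count is int; name is str

int, str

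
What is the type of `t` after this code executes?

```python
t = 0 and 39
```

'and' returns the first falsy value (0, which is int)

int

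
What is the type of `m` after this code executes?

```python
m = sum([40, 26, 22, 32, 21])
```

sum() of ints returns int

int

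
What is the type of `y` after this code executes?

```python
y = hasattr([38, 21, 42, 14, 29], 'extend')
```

hasattr() returns bool

bool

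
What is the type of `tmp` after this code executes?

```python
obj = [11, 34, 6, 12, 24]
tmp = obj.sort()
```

list.sort() returns None (sorts in place)

NoneType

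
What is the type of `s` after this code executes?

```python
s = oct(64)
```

oct() returns str representation

str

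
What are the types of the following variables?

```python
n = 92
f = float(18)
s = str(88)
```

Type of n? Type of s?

n is int; s is str

int, str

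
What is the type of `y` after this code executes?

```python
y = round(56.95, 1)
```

round() with ndigits arg returns float

float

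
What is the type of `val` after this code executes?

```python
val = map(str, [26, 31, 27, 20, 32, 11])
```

map() returns a map iterator object

map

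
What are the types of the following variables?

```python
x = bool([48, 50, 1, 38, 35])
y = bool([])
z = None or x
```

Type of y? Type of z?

bool() returns bool; None or <bool> returns the bool

bool, bool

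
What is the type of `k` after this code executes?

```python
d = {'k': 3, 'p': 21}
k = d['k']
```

Accessing dict[str, int] with key 'k' returns int value 3

int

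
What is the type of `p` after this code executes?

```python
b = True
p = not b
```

'not' always returns bool

bool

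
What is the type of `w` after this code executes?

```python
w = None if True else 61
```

Ternary: condition is True, if branch (None) taken → NoneType

NoneType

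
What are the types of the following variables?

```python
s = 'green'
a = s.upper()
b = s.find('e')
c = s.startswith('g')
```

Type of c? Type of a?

str.startswith() returns bool; str.upper() returns str

bool, str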